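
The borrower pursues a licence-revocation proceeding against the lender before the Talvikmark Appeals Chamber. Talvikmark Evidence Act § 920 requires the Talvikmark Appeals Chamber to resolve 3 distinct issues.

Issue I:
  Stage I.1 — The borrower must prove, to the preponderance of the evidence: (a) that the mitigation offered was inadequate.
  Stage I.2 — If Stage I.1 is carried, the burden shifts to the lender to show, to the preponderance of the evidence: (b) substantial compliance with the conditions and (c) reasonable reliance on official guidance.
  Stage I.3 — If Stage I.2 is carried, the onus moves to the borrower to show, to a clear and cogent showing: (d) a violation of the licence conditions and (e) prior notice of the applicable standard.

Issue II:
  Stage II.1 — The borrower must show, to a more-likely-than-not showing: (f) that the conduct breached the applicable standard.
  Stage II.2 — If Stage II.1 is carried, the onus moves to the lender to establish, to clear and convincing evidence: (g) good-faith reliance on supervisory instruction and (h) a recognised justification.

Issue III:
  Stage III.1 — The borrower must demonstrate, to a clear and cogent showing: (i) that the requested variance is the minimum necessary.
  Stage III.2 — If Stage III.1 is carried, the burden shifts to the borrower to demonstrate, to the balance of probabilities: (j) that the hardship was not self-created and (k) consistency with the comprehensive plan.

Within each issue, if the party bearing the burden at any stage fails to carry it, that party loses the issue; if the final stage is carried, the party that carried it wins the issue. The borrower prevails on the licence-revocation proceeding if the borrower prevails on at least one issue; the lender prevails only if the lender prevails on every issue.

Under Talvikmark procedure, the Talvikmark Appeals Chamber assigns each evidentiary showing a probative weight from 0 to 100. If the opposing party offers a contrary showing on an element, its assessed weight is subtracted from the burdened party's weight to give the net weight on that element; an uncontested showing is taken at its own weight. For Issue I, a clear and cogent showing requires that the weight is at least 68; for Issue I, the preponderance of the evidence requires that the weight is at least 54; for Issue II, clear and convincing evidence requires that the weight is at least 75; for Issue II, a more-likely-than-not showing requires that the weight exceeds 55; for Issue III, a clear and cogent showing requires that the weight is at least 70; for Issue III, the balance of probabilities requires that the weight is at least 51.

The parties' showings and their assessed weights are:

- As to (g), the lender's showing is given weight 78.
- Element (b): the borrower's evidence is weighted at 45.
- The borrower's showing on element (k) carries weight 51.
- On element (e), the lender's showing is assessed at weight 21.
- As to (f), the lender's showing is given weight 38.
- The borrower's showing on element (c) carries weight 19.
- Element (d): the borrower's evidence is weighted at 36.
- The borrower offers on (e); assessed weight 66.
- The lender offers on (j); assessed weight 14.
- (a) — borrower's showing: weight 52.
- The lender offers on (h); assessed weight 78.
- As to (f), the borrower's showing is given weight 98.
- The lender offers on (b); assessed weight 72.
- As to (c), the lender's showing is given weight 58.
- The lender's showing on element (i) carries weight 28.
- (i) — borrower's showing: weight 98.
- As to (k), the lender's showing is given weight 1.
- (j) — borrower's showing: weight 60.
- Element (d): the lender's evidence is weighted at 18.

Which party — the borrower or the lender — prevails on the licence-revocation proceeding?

lender

— Issue I —
Stage I.1 — burden on borrower; standard: the preponderance of the evidence (weight is at least 54).
    (a): 52 < 54 [not met]
  Stage I.1 not carried; the borrower fails its burden.
So the lender prevails on this issue.
— Issue II —
At Stage II.1 the borrower must meet a more-likely-than-not showing (weight exceeds 55): on (f) the weight is 98 less the opposing 38 gives net 60, > 55, so (f) meets the standard.
  Stage II.1 is satisfied; the onus moves to the lender.
At Stage II.2 the lender must meet clear and convincing evidence (weight is at least 75): on (g) the weight is 78, which does reach 75, so (g) meets the standard; on (h) the weight is 78, ≥ 75, so (h) meets the standard.
  All elements met at the final stage.
All stages carried — the lender prevails on this issue.
— Issue III —
Stage III.1 — burden on borrower; standard: a clear and cogent showing (weight is at least 70).
    (i): 98 − 28 = 70 ≥ 70 [met]
  Stage III.1 carried; the burden remains with the borrower.
Stage III.2 — burden on borrower; standard: the balance of probabilities (weight is at least 51).
    (j): 60 − 14 = 46 < 51 [not met]
    (k): 51 − 1 = 50 < 51 [not met]
  The borrower does not carry Stage III.2.
The analysis ends at Stage III.2; the lender prevails on this issue.
Per-issue: Issue I → lender; Issue II → lender; Issue III → lender. The borrower must prevail on at least one issue; overall, the lender prevails.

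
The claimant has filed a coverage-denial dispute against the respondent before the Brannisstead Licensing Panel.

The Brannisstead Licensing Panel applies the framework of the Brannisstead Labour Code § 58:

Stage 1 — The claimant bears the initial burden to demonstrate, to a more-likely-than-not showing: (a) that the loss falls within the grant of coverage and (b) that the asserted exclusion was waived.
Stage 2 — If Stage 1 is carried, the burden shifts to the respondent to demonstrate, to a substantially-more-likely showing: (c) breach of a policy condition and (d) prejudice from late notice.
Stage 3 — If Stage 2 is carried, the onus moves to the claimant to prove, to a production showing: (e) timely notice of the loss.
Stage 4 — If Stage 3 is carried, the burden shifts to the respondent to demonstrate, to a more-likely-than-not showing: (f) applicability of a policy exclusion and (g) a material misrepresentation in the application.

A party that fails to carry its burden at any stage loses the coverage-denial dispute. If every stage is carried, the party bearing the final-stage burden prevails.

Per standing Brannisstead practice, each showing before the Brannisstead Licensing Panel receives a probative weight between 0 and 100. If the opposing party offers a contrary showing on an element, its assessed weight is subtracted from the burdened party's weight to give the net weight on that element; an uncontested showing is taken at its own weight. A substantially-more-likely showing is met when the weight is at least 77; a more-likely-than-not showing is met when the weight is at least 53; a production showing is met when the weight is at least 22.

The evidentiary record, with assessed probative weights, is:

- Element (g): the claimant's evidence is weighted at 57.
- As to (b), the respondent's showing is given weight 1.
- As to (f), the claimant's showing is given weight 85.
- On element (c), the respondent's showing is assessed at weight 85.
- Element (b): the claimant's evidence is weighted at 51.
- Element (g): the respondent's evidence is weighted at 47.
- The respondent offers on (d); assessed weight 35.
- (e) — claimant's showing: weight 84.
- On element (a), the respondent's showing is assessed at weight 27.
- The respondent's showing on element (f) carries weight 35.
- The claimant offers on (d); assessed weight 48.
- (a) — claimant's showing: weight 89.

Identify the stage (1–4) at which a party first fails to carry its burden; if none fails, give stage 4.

Stage 1 — burden on claimant; standard: a more-likely-than-not showing (weight is at least 53).
    (a): 89 − 27 = 62 ≥ 53 [met]
    (b): 51 − 1 = 50 < 53 [not met]
  The claimant does not carry Stage 1.
The respondent prevails.

stage 1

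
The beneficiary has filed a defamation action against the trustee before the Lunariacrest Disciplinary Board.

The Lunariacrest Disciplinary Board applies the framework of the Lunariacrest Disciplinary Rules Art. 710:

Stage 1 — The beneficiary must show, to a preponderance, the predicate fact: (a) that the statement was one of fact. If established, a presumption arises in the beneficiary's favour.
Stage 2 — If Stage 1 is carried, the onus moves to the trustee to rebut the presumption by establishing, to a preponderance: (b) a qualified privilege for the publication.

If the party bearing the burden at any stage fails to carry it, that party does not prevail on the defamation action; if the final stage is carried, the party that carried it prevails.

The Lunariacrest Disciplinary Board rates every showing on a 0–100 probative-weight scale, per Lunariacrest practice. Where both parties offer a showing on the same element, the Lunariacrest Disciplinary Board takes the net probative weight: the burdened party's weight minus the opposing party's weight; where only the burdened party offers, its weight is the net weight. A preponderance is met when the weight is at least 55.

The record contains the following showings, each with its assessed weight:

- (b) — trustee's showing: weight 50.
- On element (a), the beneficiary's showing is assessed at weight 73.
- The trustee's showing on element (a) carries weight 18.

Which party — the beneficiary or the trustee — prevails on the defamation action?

At Stage 1 the beneficiary must meet a preponderance (weight is at least 55): on (a) the weight is 73 less the opposing 18 gives net 55, ≥ 55, so (a) meets the standard.
  Stage 1 carried; the burden shifts to the trustee.
At Stage 2 the trustee must meet a preponderance (weight is at least 55): on (b) the weight is 50, < 55, so (b) does not meet the standard.
  The trustee does not carry Stage 2.
So the beneficiary prevails.

beneficiary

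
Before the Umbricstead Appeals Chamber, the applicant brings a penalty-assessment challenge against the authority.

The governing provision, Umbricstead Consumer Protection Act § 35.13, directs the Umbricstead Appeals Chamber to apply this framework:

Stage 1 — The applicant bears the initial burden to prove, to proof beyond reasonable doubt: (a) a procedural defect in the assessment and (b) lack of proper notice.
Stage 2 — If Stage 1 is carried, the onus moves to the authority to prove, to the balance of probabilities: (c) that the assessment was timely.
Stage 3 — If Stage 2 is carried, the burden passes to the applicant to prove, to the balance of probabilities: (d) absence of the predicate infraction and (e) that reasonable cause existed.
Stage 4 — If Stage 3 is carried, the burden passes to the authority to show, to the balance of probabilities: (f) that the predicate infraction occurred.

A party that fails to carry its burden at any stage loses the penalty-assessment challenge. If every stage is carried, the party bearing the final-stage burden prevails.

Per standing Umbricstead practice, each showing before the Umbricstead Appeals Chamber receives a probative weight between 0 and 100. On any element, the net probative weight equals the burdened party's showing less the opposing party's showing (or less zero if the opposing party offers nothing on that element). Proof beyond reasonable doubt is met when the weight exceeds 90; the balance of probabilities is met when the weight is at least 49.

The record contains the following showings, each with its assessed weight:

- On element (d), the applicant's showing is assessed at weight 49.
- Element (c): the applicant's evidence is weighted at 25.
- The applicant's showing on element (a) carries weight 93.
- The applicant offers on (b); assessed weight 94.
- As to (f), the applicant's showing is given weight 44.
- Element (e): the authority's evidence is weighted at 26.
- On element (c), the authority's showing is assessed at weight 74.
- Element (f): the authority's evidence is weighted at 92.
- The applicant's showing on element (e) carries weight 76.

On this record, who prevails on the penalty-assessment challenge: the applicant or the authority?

applicant

At Stage 1 the applicant must meet proof beyond reasonable doubt (weight exceeds 90): on (a) the weight is 93, which does exceed 90, so (a) meets the standard; on (b) the weight is 94, which does exceed 90, so (b) meets the standard.
  The applicant carries Stage 1; the authority now bears the burden.
At Stage 2 the authority must meet the balance of probabilities (weight is at least 49): on (c) the weight is 74 less the opposing 25 gives net 49, ≥ 49, so (c) meets the standard.
  Stage 2 is satisfied; the onus moves to the applicant.
At Stage 3 the applicant must meet the balance of probabilities (weight is at least 49): on (d) the weight is 49, ≥ 49, so (d) meets the standard; on (e) the weight is 76 less the opposing 26 gives net 50, ≥ 49, so (e) meets the standard.
  All elements met. The burden passes to the authority.
At Stage 4 the authority must meet the balance of probabilities (weight is at least 49): on (f) the weight is 92 less the opposing 44 gives net 48, < 49, so (f) does not meet the standard.
  The authority does not carry Stage 4.
So the applicant prevails.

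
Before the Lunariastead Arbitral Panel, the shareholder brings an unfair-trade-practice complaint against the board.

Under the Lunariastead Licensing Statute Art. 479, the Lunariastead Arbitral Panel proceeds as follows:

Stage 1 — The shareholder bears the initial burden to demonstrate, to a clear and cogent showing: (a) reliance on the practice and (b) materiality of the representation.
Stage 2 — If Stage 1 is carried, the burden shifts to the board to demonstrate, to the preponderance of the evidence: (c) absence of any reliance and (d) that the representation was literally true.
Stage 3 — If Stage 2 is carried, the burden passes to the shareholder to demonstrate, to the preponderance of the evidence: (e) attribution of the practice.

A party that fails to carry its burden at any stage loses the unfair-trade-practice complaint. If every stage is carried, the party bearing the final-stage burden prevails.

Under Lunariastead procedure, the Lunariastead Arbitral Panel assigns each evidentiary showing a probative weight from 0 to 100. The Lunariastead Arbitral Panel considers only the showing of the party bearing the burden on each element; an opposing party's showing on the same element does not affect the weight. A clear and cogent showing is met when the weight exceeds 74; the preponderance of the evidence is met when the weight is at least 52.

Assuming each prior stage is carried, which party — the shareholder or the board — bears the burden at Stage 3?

shareholder

Stage 3's rule assigns the burden to the shareholder (to the preponderance of the evidence).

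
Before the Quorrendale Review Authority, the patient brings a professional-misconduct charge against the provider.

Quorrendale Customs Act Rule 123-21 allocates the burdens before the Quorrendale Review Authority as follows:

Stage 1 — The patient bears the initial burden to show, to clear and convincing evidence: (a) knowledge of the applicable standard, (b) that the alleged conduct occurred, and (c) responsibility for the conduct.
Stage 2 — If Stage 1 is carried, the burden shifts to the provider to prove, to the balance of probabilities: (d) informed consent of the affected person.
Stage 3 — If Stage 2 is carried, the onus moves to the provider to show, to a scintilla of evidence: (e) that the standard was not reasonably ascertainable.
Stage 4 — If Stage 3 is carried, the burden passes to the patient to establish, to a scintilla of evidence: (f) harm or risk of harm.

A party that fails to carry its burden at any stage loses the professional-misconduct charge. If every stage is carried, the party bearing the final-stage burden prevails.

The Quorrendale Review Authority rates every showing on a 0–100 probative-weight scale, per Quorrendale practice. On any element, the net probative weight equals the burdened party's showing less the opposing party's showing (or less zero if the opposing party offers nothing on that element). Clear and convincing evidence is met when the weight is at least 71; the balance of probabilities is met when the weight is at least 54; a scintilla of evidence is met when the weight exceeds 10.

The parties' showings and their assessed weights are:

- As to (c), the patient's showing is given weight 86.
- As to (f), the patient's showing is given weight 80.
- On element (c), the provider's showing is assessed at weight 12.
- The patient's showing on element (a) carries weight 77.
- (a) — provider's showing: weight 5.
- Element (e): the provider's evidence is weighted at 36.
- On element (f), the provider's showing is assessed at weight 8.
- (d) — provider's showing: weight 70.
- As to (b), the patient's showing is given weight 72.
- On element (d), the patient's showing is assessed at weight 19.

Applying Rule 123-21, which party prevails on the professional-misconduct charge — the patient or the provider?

At Stage 1 the patient must meet clear and convincing evidence (weight is at least 71): on (a) the weight is 77 less the opposing 5 gives net 72, which does reach 71, so (a) meets the standard; on (b) the weight is 72, ≥ 71, so (b) meets the standard; on (c) the weight is 86 less the opposing 12 gives net 74, ≥ 71, so (c) meets the standard.
  The patient carries Stage 1; the provider now bears the burden.
At Stage 2 the provider must meet the balance of probabilities (weight is at least 54): on (d) the weight is 70 less the opposing 19 gives net 51, which does not reach 54, so (d) does not meet the standard.
  The provider does not carry Stage 2.
The patient prevails.

patient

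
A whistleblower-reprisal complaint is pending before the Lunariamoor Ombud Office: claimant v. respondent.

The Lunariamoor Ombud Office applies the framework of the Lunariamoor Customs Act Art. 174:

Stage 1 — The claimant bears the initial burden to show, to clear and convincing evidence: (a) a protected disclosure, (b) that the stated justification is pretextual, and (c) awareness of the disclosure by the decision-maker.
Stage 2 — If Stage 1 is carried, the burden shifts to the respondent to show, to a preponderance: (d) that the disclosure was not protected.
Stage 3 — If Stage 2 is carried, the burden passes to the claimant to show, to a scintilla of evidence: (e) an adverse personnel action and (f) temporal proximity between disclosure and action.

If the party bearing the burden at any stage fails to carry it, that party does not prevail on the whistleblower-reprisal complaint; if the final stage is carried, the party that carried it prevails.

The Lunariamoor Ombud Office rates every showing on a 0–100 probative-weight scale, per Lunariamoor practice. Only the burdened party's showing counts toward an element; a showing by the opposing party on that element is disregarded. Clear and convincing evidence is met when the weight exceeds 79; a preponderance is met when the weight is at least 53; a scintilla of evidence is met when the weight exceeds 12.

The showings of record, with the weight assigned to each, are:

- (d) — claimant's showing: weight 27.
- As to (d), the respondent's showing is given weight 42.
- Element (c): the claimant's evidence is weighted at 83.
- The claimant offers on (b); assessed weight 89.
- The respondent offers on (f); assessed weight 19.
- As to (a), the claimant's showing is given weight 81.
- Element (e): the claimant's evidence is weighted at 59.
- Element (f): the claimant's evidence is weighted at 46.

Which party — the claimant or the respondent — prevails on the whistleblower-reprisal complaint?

At Stage 1 the claimant must meet clear and convincing evidence (weight exceeds 79): on (a) the weight is 81, which does exceed 79, so (a) meets the standard; on (b) the weight is 89, which does exceed 79, so (b) meets the standard; on (c) the weight is 83, > 79, so (c) meets the standard.
  The claimant carries Stage 1; the respondent now bears the burden.
At Stage 2 the respondent must meet a preponderance (weight is at least 53): on (d) the weight is 42 (the claimant's 27 is given no effect), < 53, so (d) does not meet the standard.
  Stage 2 not carried; the respondent fails its burden.
The claimant prevails.

claimant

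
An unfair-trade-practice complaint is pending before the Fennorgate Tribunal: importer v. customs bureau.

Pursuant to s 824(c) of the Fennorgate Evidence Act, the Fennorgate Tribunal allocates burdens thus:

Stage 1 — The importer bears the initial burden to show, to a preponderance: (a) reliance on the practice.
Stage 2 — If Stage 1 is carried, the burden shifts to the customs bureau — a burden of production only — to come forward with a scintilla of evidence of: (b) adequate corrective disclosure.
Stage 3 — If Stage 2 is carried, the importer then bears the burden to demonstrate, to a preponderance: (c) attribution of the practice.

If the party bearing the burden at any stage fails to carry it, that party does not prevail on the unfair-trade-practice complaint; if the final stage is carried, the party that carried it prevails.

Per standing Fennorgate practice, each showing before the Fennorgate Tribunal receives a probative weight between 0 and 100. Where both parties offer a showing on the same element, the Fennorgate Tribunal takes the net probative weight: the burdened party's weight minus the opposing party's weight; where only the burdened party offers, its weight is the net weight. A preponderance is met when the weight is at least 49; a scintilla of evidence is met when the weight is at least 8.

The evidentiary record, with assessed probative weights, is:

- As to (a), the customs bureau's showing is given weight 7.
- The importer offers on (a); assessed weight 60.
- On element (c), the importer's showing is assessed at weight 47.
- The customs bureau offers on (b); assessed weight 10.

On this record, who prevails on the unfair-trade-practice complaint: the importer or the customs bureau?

Stage 1 (importer, a preponderance, weight is at least 49): (a) net 60−7=53 ≥ 49 — meets.
  Stage 1 is satisfied; the onus moves to the customs bureau.
Stage 2 (customs bureau, a scintilla of evidence, weight is at least 8): (b) 10 ≥ 8 — meets.
  The customs bureau carries Stage 2; the importer now bears the burden.
Stage 3 (importer, a preponderance, weight is at least 49): (c) 47 < 49 — fails.
  Stage 3 not carried; the importer fails its burden.
The analysis ends at Stage 3; the customs bureau prevails.

customs bureau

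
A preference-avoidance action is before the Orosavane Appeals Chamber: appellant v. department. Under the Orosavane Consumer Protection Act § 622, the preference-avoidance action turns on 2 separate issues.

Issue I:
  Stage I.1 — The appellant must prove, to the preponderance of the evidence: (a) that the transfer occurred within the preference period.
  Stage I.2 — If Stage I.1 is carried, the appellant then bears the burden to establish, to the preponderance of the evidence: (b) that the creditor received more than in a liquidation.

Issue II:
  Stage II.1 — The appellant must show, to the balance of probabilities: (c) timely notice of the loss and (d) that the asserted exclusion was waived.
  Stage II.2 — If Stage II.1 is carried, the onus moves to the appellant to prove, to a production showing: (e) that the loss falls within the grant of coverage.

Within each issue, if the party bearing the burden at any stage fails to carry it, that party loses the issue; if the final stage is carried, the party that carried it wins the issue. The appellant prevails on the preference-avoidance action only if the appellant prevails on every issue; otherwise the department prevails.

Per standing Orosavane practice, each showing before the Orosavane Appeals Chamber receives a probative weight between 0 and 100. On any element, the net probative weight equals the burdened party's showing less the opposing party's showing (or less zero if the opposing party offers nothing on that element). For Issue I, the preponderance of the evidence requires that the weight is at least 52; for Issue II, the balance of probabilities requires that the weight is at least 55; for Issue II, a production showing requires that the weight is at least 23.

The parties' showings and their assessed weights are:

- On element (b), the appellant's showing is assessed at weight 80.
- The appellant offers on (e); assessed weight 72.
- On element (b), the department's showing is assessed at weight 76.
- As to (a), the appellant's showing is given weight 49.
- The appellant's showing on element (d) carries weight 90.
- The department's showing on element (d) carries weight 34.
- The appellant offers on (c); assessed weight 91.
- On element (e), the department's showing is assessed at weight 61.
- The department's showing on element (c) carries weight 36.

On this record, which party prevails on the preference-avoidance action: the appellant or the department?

— Issue I —
Stage I.1 (appellant, the preponderance of the evidence, weight is at least 52): (a) 49 < 52 — fails.
  Stage I.1 not carried; the appellant fails its burden.
The analysis ends at Stage I.1; the department prevails on this issue.
— Issue II —
Stage II.1 — burden on appellant; standard: the balance of probabilities (weight is at least 55).
    (c): 91 − 36 = 55 ≥ 55 [met]
    (d): 90 − 34 = 56 ≥ 55 [met]
  All elements met. The appellant retains the burden for Stage II.2.
Stage II.2 — burden on appellant; standard: a production showing (weight is at least 23).
    (e): 72 − 61 = 11 < 23 [not met]
  Not every element is met, so the appellant fails to carry Stage II.2.
The department prevails on this issue.
Per-issue: Issue I → department; Issue II → department. The appellant must prevail on every issue; overall, the department prevails.

department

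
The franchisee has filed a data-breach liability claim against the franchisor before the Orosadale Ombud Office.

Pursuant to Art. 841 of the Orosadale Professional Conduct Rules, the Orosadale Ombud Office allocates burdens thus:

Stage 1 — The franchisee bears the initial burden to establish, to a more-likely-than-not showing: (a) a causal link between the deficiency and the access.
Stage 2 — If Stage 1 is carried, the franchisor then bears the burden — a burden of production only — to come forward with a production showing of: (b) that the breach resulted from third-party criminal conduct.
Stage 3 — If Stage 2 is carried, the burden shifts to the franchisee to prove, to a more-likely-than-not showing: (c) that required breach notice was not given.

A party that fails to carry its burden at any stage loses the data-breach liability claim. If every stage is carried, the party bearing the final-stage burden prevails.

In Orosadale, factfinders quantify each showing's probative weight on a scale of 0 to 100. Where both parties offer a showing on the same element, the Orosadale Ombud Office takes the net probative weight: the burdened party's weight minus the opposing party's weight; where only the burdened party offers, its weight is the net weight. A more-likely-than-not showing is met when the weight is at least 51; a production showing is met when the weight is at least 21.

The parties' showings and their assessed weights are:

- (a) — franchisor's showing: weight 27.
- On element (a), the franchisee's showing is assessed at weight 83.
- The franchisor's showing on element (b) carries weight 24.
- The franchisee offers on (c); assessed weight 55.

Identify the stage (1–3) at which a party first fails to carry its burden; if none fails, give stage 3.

Stage 1 — burden on franchisee; standard: a more-likely-than-not showing (weight is at least 51).
    (a): 83 − 27 = 56 ≥ 51 [met]
  The franchisee carries Stage 1; the franchisor now bears the burden.
Stage 2 — burden on franchisor; standard: a production showing (weight is at least 21).
    (b): 24 ≥ 21 [met]
  The franchisor carries Stage 2; the franchisee now bears the burden.
Stage 3 — burden on franchisee; standard: a more-likely-than-not showing (weight is at least 51).
    (c): 55 ≥ 51 [met]
  The franchisee carries the last stage.
All stages carried — the franchisee prevails.

stage 3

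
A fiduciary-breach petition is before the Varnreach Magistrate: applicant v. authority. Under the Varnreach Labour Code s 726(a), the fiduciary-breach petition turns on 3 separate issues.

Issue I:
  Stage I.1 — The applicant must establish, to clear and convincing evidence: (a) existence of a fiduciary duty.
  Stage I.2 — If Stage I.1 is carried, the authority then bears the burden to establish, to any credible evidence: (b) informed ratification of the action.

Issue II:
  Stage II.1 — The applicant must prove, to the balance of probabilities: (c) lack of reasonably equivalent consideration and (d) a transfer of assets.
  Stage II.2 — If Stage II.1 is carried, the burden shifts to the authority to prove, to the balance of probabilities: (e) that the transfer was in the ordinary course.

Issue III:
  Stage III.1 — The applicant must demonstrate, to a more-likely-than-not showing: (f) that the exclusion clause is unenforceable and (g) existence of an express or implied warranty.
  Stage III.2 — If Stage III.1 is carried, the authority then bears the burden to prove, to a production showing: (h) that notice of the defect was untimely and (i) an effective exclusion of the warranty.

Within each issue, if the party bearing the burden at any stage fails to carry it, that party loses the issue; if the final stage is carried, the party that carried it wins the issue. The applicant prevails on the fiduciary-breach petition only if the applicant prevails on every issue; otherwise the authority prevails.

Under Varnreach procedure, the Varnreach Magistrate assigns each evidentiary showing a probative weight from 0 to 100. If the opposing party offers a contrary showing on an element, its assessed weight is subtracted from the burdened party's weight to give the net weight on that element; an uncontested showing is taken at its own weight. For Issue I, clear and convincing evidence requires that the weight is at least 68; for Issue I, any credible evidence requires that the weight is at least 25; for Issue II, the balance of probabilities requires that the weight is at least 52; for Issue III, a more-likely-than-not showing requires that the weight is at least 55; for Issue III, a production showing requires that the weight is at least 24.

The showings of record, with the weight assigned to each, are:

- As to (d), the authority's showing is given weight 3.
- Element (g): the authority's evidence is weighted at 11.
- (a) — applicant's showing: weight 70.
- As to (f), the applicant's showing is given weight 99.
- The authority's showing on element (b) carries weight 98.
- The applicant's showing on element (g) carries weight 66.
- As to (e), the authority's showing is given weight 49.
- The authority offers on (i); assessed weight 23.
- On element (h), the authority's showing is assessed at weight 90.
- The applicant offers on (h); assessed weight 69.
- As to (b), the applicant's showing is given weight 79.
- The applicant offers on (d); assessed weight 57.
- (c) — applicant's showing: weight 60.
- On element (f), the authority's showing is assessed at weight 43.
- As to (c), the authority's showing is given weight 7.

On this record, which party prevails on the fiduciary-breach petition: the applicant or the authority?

applicant

— Issue I —
At Stage I.1 the applicant must meet clear and convincing evidence (weight is at least 68): on (a) the weight is 70, which does reach 68, so (a) meets the standard.
  The applicant carries Stage I.1; the authority now bears the burden.
At Stage I.2 the authority must meet any credible evidence (weight is at least 25): on (b) the weight is 98 less the opposing 79 gives net 19, < 25, so (b) does not meet the standard.
  Not every element is met, so the authority fails to carry Stage I.2.
So the applicant prevails on this issue.
— Issue II —
Stage II.1 — burden on applicant; standard: the balance of probabilities (weight is at least 52).
    (c): 60 − 7 = 53 ≥ 52 [met]
    (d): 57 − 3 = 54 ≥ 52 [met]
  The applicant carries Stage II.1; the authority now bears the burden.
Stage II.2 — burden on authority; standard: the balance of probabilities (weight is at least 52).
    (e): 49 < 52 [not met]
  The authority does not carry Stage II.2.
The analysis ends at Stage II.2; the applicant prevails on this issue.
— Issue III —
Stage III.1 (applicant, a more-likely-than-not showing, weight is at least 55): (f) net 99−43=56 ≥ 55 — meets; (g) net 66−11=55 ≥ 55 — meets.
  Stage III.1 is satisfied; the onus moves to the authority.
Stage III.2 (authority, a production showing, weight is at least 24): (h) net 90−69=21 < 24 — fails; (i) 23 < 24 — fails.
  Not every element is met, so the authority fails to carry Stage III.2.
The analysis ends at Stage III.2; the applicant prevails on this issue.
Per-issue: Issue I → applicant; Issue II → applicant; Issue III → applicant. The applicant must prevail on every issue; overall, the applicant prevails.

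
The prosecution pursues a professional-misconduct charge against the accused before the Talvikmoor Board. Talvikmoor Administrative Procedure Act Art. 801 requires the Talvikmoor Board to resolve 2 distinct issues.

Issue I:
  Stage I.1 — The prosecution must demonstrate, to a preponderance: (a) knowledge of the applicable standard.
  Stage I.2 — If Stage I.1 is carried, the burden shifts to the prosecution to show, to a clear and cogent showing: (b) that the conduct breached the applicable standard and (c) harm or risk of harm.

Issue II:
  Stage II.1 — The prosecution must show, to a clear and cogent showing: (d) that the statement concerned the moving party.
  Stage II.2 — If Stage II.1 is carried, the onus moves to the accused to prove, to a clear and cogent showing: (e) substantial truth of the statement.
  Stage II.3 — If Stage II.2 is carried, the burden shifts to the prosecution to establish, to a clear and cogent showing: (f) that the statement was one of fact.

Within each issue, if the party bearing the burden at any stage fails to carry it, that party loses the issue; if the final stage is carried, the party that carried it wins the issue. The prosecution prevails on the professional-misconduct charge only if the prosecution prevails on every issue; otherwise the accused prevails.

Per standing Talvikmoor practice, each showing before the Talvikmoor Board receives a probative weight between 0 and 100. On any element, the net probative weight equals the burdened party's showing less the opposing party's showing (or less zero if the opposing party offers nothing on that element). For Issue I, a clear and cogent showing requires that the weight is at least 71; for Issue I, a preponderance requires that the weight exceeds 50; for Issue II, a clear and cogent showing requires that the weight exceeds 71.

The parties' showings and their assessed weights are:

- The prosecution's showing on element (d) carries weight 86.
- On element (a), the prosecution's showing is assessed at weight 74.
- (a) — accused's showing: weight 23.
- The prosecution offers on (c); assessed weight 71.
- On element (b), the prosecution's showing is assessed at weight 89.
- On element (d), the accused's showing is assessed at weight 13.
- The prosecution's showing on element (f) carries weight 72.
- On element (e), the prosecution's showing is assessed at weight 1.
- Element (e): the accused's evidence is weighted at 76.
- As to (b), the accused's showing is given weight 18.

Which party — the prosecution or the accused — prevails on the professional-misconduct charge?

prosecution

— Issue I —
Stage I.1 — burden on prosecution; standard: a preponderance (weight exceeds 50).
    (a): 74 − 23 = 51 > 50 [met]
  All elements met. The prosecution retains the burden for Stage I.2.
Stage I.2 — burden on prosecution; standard: a clear and cogent showing (weight is at least 71).
    (b): 89 − 18 = 71 ≥ 71 [met]
    (c): 71 ≥ 71 [met]
  Stage I.2 carried; the final stage is satisfied.
With every stage satisfied, the prosecution prevails on this issue.
— Issue II —
Stage II.1 — burden on prosecution; standard: a clear and cogent showing (weight exceeds 71).
    (d): 86 − 13 = 73 > 71 [met]
  The prosecution carries Stage II.1; the accused now bears the burden.
Stage II.2 — burden on accused; standard: a clear and cogent showing (weight exceeds 71).
    (e): 76 − 1 = 75 > 71 [met]
  The accused carries Stage II.2; the prosecution now bears the burden.
Stage II.3 — burden on prosecution; standard: a clear and cogent showing (weight exceeds 71).
    (f): 72 > 71 [met]
  Stage II.3 carried; the final stage is satisfied.
All stages carried — the prosecution prevails on this issue.
Per-issue: Issue I → prosecution; Issue II → prosecution. The prosecution must prevail on every issue; overall, the prosecution prevails.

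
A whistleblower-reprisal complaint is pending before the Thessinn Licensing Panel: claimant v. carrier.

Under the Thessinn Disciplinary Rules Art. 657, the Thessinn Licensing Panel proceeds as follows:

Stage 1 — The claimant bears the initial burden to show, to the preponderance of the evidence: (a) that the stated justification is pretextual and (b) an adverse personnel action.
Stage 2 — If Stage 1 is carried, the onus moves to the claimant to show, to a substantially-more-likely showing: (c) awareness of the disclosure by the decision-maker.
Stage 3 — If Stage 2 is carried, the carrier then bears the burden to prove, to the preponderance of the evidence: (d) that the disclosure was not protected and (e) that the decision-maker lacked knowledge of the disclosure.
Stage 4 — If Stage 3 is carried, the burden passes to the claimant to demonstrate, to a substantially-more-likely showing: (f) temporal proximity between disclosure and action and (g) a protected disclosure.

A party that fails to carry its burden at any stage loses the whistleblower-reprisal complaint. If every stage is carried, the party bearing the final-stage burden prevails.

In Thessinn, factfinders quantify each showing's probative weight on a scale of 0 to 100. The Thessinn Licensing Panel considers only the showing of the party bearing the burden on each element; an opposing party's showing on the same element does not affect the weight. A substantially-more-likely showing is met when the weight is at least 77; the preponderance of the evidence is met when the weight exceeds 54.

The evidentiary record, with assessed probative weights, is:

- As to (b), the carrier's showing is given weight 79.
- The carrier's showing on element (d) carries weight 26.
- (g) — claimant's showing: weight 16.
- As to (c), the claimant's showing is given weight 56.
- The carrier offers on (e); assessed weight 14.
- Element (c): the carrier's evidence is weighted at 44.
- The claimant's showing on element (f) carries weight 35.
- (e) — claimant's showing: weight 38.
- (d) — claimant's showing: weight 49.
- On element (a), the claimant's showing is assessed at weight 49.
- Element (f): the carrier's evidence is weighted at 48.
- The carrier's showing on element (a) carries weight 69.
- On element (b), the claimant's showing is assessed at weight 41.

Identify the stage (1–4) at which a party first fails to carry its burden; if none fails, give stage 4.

Stage 1 — burden on claimant; standard: the preponderance of the evidence (weight exceeds 54).
    (a): 49 (carrier's 69 disregarded) ≤ 54 [not met]
    (b): 41 (carrier's 79 disregarded) ≤ 54 [not met]
  The claimant does not carry Stage 1.
The carrier prevails.

stage 1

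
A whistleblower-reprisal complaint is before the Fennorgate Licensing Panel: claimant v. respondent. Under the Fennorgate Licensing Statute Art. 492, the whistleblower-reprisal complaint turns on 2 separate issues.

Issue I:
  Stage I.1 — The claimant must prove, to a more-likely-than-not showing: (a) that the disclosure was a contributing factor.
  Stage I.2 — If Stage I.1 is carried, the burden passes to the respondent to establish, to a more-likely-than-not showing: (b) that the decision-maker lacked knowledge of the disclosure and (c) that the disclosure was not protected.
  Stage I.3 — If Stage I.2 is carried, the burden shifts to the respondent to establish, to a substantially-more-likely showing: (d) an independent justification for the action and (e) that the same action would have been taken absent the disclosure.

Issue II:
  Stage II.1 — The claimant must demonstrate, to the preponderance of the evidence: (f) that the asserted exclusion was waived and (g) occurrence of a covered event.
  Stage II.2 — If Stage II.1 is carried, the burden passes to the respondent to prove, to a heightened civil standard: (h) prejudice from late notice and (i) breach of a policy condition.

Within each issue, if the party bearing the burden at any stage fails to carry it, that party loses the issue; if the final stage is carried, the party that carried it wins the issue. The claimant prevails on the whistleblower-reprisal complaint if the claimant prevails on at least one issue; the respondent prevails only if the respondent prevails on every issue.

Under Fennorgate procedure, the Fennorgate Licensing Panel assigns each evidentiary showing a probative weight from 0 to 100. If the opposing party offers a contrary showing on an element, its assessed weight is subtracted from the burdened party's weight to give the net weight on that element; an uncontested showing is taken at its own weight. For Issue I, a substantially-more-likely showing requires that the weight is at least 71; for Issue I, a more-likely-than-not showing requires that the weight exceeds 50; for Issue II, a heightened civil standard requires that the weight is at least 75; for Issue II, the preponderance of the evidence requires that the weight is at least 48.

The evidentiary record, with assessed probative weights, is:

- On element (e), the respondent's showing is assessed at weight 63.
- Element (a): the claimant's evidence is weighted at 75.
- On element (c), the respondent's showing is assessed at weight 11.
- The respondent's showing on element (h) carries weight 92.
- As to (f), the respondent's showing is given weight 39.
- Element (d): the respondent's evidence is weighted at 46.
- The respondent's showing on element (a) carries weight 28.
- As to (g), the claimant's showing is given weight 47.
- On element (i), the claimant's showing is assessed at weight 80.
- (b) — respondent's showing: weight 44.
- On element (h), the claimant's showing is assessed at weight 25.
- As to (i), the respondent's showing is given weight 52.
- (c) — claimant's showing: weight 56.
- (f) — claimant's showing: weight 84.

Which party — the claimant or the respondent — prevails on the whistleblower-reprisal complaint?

— Issue I —
At Stage I.1 the claimant must meet a more-likely-than-not showing (weight exceeds 50): on (a) the weight is 75 less the opposing 28 gives net 47, which does not exceed 50, so (a) does not meet the standard.
  Stage I.1 not carried; the claimant fails its burden.
The respondent prevails on this issue.
— Issue II —
Stage II.1 (claimant, the preponderance of the evidence, weight is at least 48): (f) net 84−39=45 < 48 — fails; (g) 47 < 48 — fails.
  The claimant does not carry Stage II.1.
The respondent prevails on this issue.
Per-issue: Issue I → respondent; Issue II → respondent. The claimant must prevail on at least one issue; overall, the respondent prevails.

respondent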